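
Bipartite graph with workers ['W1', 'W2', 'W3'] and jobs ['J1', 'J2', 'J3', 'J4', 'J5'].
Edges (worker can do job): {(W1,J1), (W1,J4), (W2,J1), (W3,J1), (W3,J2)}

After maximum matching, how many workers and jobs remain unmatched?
Unmatched: 0 workers, 2 jobs

Maximum matching size: 3
Workers: 3 total, 3 matched, 0 unmatched
Jobs: 5 total, 3 matched, 2 unmatched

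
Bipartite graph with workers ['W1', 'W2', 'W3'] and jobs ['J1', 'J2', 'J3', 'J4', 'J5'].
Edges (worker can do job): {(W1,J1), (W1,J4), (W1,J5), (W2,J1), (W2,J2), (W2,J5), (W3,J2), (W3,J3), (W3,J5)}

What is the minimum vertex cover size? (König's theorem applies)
Minimum vertex cover size = 3

By König's theorem: in bipartite graphs,
min vertex cover = max matching = 3

Maximum matching has size 3, so minimum vertex cover also has size 3.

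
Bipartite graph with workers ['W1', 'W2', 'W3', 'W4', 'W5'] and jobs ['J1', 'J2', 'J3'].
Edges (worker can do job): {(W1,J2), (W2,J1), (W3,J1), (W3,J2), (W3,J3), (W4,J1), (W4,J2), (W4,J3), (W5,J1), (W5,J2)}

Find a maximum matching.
Matching: {(W3,J2), (W4,J3), (W5,J1)}

Maximum matching (size 3):
  W3 → J2
  W4 → J3
  W5 → J1

Each worker is assigned to at most one job, and each job to at most one worker.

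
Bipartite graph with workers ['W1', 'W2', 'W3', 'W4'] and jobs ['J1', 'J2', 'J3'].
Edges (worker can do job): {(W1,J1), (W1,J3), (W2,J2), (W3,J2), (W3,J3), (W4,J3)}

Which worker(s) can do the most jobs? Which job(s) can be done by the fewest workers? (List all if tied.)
Most versatile: W1, W3 (2 jobs); Least covered: J1 (1 workers)

Worker degrees (jobs they can do): W1:2, W2:1, W3:2, W4:1
Job degrees (workers who can do it): J1:1, J2:2, J3:3

Maximum worker degree is 2, achieved by: W1, W3
Minimum job degree is 1, achieved by: J1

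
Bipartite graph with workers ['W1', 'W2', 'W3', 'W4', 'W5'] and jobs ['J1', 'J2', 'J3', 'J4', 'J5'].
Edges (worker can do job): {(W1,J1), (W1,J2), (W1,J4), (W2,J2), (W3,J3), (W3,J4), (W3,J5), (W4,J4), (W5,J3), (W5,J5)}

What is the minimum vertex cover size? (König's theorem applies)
Minimum vertex cover size = 5

By König's theorem: in bipartite graphs,
min vertex cover = max matching = 5

Maximum matching has size 5, so minimum vertex cover also has size 5.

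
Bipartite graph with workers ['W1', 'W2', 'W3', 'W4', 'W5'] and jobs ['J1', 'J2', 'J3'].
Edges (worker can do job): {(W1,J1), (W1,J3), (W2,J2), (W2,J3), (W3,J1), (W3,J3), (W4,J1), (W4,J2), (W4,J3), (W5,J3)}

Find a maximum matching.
Matching: {(W3,J1), (W4,J2), (W5,J3)}

Maximum matching (size 3):
  W3 → J1
  W4 → J2
  W5 → J3

Each worker is assigned to at most one job, and each job to at most one worker.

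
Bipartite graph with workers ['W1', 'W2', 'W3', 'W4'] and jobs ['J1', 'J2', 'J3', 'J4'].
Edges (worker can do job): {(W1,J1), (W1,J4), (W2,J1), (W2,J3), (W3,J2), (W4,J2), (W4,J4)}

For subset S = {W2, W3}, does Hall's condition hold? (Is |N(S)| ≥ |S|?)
Yes: |N(S)| = 3, |S| = 2

Subset S = {W2, W3}
Neighbors N(S) = {J1, J2, J3}

|N(S)| = 3, |S| = 2
Hall's condition: |N(S)| ≥ |S| is satisfied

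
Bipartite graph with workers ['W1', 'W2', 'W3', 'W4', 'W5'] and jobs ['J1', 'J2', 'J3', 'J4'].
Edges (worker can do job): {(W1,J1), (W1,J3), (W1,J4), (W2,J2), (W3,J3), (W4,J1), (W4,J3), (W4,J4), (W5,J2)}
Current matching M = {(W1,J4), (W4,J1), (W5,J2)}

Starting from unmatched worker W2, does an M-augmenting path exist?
No augmenting path from W2

Alternating search from W2 reaches jobs: {J2}.
Every reachable job is already matched in M, and following those matched edges back to workers exposes no further unvisited jobs.
No M-augmenting path from W2 exists.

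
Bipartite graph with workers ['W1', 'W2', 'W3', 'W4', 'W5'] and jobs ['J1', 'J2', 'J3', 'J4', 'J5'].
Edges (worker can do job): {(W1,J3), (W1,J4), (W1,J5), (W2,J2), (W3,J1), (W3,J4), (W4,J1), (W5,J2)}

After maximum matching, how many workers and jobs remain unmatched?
Unmatched: 1 workers, 1 jobs

Maximum matching size: 4
Workers: 5 total, 4 matched, 1 unmatched
Jobs: 5 total, 4 matched, 1 unmatched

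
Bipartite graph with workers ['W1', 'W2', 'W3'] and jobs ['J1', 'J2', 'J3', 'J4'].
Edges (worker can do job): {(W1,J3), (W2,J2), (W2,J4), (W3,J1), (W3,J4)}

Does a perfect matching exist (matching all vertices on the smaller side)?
Yes, perfect matching exists (size 3)

Perfect matching: {(W1,J3), (W2,J2), (W3,J1)}
All 3 vertices on the smaller side are matched.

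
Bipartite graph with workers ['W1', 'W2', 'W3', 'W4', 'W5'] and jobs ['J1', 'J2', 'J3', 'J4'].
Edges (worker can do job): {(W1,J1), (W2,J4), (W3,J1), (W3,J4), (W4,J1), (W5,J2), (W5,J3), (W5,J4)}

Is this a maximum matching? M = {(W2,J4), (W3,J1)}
No, size 2 is not maximum

Proposed matching has size 2.
Maximum matching size for this graph: 3.

This is NOT maximum - can be improved to size 3.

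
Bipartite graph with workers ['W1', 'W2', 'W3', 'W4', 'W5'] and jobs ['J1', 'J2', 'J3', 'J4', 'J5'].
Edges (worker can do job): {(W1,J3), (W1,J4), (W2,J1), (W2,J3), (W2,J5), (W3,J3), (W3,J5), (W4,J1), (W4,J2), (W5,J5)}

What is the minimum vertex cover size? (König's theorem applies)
Minimum vertex cover size = 5

By König's theorem: in bipartite graphs,
min vertex cover = max matching = 5

Maximum matching has size 5, so minimum vertex cover also has size 5.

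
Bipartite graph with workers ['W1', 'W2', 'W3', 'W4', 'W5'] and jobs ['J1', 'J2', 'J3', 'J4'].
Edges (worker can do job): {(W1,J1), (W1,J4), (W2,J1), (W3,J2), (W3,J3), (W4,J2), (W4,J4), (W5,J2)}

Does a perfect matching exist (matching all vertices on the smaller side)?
Yes, perfect matching exists (size 4)

Perfect matching: {(W1,J1), (W3,J3), (W4,J4), (W5,J2)}
All 4 vertices on the smaller side are matched.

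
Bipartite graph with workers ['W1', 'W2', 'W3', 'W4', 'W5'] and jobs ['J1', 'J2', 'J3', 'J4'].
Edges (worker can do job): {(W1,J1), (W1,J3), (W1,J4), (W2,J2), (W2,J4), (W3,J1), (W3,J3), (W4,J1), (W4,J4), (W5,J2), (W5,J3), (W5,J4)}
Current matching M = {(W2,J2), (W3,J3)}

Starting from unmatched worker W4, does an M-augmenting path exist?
Yes: W4 → J4

An M-augmenting path alternates non-matching / matching edges, starting and ending at unmatched vertices.
Path: W4 → J4
(J4 is unmatched in M, so the path is augmenting.)
Flipping edges along this path would increase |M| from 2 to 3.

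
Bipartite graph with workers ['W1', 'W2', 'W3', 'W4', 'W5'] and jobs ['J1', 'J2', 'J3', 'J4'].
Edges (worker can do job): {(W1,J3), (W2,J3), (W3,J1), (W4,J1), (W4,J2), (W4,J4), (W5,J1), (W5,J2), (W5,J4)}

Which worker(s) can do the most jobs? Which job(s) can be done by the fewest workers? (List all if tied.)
Most versatile: W4, W5 (3 jobs); Least covered: J2, J3, J4 (2 workers)

Worker degrees (jobs they can do): W1:1, W2:1, W3:1, W4:3, W5:3
Job degrees (workers who can do it): J1:3, J2:2, J3:2, J4:2

Maximum worker degree is 3, achieved by: W4, W5
Minimum job degree is 2, achieved by: J2, J3, J4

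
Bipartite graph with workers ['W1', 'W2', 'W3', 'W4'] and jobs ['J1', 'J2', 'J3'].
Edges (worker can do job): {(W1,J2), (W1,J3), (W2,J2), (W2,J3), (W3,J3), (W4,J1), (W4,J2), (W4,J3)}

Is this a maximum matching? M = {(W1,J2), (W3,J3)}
No, size 2 is not maximum

Proposed matching has size 2.
Maximum matching size for this graph: 3.

This is NOT maximum - can be improved to size 3.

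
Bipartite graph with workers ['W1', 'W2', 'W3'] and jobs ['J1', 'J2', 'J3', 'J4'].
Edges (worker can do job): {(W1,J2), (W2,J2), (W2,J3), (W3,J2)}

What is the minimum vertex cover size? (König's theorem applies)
Minimum vertex cover size = 2

By König's theorem: in bipartite graphs,
min vertex cover = max matching = 2

Maximum matching has size 2, so minimum vertex cover also has size 2.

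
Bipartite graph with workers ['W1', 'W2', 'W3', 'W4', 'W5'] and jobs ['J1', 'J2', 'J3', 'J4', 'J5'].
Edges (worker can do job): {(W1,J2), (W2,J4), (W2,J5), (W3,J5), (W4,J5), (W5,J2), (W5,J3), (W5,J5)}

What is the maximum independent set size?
Maximum independent set = 6

By König's theorem:
- Min vertex cover = Max matching = 4
- Max independent set = Total vertices - Min vertex cover
- Max independent set = 10 - 4 = 6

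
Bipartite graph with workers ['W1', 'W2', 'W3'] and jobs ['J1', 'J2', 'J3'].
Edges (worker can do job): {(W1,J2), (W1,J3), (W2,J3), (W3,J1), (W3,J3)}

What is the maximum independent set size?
Maximum independent set = 3

By König's theorem:
- Min vertex cover = Max matching = 3
- Max independent set = Total vertices - Min vertex cover
- Max independent set = 6 - 3 = 3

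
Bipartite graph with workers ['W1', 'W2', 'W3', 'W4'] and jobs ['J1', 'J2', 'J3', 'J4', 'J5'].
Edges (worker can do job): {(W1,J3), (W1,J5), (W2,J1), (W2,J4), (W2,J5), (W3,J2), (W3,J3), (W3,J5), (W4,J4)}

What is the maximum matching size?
Maximum matching size = 4

Maximum matching: {(W1,J3), (W2,J1), (W3,J5), (W4,J4)}
Size: 4

This assigns 4 workers to 4 distinct jobs.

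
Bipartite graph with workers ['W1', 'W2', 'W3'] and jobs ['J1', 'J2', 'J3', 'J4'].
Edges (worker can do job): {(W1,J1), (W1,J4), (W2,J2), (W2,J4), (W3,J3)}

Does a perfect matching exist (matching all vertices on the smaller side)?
Yes, perfect matching exists (size 3)

Perfect matching: {(W1,J1), (W2,J2), (W3,J3)}
All 3 vertices on the smaller side are matched.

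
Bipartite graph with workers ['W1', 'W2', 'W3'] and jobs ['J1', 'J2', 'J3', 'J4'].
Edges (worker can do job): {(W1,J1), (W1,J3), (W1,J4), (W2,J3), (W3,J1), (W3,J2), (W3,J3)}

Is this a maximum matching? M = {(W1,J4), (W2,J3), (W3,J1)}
Yes, size 3 is maximum

Proposed matching has size 3.
Maximum matching size for this graph: 3.

This is a maximum matching.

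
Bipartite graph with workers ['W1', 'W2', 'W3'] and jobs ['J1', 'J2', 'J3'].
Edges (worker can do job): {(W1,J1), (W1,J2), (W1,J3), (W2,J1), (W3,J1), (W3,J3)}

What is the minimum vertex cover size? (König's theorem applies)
Minimum vertex cover size = 3

By König's theorem: in bipartite graphs,
min vertex cover = max matching = 3

Maximum matching has size 3, so minimum vertex cover also has size 3.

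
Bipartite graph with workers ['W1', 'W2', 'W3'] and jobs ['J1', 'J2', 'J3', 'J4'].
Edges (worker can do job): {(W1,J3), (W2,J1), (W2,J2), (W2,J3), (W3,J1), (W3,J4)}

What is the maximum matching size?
Maximum matching size = 3

Maximum matching: {(W1,J3), (W2,J2), (W3,J4)}
Size: 3

This assigns 3 workers to 3 distinct jobs.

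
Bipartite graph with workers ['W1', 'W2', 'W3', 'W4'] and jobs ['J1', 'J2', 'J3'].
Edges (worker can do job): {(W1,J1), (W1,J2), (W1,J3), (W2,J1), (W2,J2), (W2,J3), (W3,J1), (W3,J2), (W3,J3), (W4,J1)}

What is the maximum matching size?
Maximum matching size = 3

Maximum matching: {(W1,J2), (W3,J3), (W4,J1)}
Size: 3

This assigns 3 workers to 3 distinct jobs.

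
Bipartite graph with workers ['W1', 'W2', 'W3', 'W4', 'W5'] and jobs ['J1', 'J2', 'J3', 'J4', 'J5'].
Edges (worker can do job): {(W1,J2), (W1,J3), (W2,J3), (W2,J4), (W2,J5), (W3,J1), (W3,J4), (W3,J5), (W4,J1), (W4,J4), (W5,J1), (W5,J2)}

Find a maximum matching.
Matching: {(W1,J3), (W2,J4), (W3,J5), (W4,J1), (W5,J2)}

Maximum matching (size 5):
  W1 → J3
  W2 → J4
  W3 → J5
  W4 → J1
  W5 → J2

Each worker is assigned to at most one job, and each job to at most one worker.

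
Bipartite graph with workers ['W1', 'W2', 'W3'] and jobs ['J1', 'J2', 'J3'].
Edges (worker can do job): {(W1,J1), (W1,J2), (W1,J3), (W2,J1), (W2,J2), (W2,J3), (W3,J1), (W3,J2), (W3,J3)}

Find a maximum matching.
Matching: {(W1,J1), (W2,J3), (W3,J2)}

Maximum matching (size 3):
  W1 → J1
  W2 → J3
  W3 → J2

Each worker is assigned to at most one job, and each job to at most one worker.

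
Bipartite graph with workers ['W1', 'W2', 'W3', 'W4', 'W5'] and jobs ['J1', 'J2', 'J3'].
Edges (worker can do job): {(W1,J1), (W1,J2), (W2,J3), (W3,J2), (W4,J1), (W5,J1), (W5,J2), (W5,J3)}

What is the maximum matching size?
Maximum matching size = 3

Maximum matching: {(W2,J3), (W3,J2), (W5,J1)}
Size: 3

This assigns 3 workers to 3 distinct jobs.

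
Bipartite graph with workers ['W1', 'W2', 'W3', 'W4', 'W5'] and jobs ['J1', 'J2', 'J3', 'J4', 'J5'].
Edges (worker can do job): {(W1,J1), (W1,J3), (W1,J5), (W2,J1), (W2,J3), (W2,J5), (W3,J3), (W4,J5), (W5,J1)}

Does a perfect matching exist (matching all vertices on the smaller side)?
No, maximum matching has size 3 < 5

Maximum matching has size 3, need 5 for perfect matching.
Unmatched workers: ['W1', 'W2']
Unmatched jobs: ['J2', 'J4']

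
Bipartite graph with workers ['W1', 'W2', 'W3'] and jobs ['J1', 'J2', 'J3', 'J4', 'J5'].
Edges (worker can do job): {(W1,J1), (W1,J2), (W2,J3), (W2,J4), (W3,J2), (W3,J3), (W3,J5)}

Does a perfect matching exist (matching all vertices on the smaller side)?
Yes, perfect matching exists (size 3)

Perfect matching: {(W1,J1), (W2,J4), (W3,J2)}
All 3 vertices on the smaller side are matched.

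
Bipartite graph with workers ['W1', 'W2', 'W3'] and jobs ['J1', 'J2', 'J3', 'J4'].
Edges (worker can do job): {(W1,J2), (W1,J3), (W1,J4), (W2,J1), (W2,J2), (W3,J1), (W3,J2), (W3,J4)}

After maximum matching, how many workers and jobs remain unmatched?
Unmatched: 0 workers, 1 jobs

Maximum matching size: 3
Workers: 3 total, 3 matched, 0 unmatched
Jobs: 4 total, 3 matched, 1 unmatched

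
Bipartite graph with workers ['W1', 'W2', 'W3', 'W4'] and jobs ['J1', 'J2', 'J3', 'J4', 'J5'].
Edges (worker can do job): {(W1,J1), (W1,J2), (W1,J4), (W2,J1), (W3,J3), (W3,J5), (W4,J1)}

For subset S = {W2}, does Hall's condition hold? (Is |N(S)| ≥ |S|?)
Yes: |N(S)| = 1, |S| = 1

Subset S = {W2}
Neighbors N(S) = {J1}

|N(S)| = 1, |S| = 1
Hall's condition: |N(S)| ≥ |S| is satisfied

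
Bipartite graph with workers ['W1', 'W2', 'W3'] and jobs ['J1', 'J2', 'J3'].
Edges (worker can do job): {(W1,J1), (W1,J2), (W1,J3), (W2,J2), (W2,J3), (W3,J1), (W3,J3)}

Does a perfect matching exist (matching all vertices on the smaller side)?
Yes, perfect matching exists (size 3)

Perfect matching: {(W1,J1), (W2,J2), (W3,J3)}
All 3 vertices on the smaller side are matched.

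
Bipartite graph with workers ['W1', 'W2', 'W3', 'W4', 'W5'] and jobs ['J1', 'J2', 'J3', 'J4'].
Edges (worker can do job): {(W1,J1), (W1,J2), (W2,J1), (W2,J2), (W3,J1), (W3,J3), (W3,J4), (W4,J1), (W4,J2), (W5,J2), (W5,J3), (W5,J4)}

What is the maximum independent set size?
Maximum independent set = 5

By König's theorem:
- Min vertex cover = Max matching = 4
- Max independent set = Total vertices - Min vertex cover
- Max independent set = 9 - 4 = 5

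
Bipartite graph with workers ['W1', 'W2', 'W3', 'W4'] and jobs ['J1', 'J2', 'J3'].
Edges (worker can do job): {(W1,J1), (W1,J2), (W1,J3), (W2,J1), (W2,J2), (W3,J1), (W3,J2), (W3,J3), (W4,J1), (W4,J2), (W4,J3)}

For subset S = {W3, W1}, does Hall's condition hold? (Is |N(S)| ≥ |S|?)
Yes: |N(S)| = 3, |S| = 2

Subset S = {W3, W1}
Neighbors N(S) = {J1, J2, J3}

|N(S)| = 3, |S| = 2
Hall's condition: |N(S)| ≥ |S| is satisfied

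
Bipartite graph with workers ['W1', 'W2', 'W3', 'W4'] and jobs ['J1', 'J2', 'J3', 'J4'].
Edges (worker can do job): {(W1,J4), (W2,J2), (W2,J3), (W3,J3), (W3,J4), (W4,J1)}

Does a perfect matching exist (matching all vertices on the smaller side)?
Yes, perfect matching exists (size 4)

Perfect matching: {(W1,J4), (W2,J2), (W3,J3), (W4,J1)}
All 4 vertices on the smaller side are matched.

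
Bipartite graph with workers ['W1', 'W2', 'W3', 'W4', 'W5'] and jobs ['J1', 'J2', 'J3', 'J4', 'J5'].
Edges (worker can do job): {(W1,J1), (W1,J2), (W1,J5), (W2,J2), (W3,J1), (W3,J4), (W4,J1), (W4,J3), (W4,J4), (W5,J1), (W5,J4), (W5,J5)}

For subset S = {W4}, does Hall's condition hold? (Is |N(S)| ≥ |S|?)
Yes: |N(S)| = 3, |S| = 1

Subset S = {W4}
Neighbors N(S) = {J1, J3, J4}

|N(S)| = 3, |S| = 1
Hall's condition: |N(S)| ≥ |S| is satisfied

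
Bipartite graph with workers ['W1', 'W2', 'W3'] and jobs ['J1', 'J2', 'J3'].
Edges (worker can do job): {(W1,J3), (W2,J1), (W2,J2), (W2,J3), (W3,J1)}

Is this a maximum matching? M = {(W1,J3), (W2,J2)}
No, size 2 is not maximum

Proposed matching has size 2.
Maximum matching size for this graph: 3.

This is NOT maximum - can be improved to size 3.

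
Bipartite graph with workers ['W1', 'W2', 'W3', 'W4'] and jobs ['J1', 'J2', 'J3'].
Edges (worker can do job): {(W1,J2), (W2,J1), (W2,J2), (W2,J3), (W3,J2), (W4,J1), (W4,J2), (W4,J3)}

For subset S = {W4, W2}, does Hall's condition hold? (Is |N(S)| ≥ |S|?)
Yes: |N(S)| = 3, |S| = 2

Subset S = {W4, W2}
Neighbors N(S) = {J1, J2, J3}

|N(S)| = 3, |S| = 2
Hall's condition: |N(S)| ≥ |S| is satisfied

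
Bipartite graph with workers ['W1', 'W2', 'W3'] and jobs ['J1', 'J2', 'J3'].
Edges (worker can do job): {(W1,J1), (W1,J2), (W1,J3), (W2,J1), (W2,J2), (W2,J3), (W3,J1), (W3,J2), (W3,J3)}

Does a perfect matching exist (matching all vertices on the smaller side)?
Yes, perfect matching exists (size 3)

Perfect matching: {(W1,J2), (W2,J1), (W3,J3)}
All 3 vertices on the smaller side are matched.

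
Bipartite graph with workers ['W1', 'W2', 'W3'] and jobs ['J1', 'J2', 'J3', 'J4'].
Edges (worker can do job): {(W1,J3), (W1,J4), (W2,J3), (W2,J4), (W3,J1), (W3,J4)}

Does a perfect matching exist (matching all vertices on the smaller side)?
Yes, perfect matching exists (size 3)

Perfect matching: {(W1,J3), (W2,J4), (W3,J1)}
All 3 vertices on the smaller side are matched.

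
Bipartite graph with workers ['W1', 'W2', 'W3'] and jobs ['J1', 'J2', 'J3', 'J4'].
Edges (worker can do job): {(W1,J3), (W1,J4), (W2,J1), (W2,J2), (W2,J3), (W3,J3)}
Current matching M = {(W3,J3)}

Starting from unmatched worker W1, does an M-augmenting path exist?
Yes: W1 → J4

An M-augmenting path alternates non-matching / matching edges, starting and ending at unmatched vertices.
Path: W1 → J4
(J4 is unmatched in M, so the path is augmenting.)
Flipping edges along this path would increase |M| from 1 to 2.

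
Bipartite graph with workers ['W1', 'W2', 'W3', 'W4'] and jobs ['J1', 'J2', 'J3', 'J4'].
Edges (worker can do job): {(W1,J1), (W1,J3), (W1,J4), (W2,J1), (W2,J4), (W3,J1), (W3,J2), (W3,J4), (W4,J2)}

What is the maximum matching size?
Maximum matching size = 4

Maximum matching: {(W1,J3), (W2,J1), (W3,J4), (W4,J2)}
Size: 4

This assigns 4 workers to 4 distinct jobs.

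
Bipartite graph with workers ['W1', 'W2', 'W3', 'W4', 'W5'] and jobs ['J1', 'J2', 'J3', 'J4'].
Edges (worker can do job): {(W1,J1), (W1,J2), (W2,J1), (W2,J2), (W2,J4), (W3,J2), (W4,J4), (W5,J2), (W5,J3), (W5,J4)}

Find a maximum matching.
Matching: {(W1,J1), (W3,J2), (W4,J4), (W5,J3)}

Maximum matching (size 4):
  W1 → J1
  W3 → J2
  W4 → J4
  W5 → J3

Each worker is assigned to at most one job, and each job to at most one worker.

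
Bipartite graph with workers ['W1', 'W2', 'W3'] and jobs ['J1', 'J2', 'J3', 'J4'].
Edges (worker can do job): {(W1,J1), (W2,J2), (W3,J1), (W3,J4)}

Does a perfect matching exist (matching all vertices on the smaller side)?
Yes, perfect matching exists (size 3)

Perfect matching: {(W1,J1), (W2,J2), (W3,J4)}
All 3 vertices on the smaller side are matched.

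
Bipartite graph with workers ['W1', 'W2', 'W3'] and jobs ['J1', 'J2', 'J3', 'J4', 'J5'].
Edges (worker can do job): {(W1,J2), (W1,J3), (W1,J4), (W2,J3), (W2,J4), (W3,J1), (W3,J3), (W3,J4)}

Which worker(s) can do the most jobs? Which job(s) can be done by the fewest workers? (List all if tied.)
Most versatile: W1, W3 (3 jobs); Least covered: J5 (0 workers)

Worker degrees (jobs they can do): W1:3, W2:2, W3:3
Job degrees (workers who can do it): J1:1, J2:1, J3:3, J4:3, J5:0

Maximum worker degree is 3, achieved by: W1, W3
Minimum job degree is 0, achieved by: J5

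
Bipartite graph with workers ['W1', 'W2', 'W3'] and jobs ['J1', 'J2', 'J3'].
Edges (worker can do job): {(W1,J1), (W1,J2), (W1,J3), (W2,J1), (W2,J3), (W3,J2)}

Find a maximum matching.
Matching: {(W1,J1), (W2,J3), (W3,J2)}

Maximum matching (size 3):
  W1 → J1
  W2 → J3
  W3 → J2

Each worker is assigned to at most one job, and each job to at most one worker.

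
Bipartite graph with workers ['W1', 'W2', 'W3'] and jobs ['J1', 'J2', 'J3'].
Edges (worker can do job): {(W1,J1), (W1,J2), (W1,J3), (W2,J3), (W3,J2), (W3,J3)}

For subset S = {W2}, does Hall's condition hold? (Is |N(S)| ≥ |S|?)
Yes: |N(S)| = 1, |S| = 1

Subset S = {W2}
Neighbors N(S) = {J3}

|N(S)| = 1, |S| = 1
Hall's condition: |N(S)| ≥ |S| is satisfied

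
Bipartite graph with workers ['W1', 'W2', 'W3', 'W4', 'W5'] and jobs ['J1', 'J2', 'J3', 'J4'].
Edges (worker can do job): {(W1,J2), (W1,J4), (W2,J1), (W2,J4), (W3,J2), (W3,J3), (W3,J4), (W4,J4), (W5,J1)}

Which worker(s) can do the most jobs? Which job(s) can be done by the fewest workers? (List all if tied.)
Most versatile: W3 (3 jobs); Least covered: J3 (1 workers)

Worker degrees (jobs they can do): W1:2, W2:2, W3:3, W4:1, W5:1
Job degrees (workers who can do it): J1:2, J2:2, J3:1, J4:4

Maximum worker degree is 3, achieved by: W3
Minimum job degree is 1, achieved by: J3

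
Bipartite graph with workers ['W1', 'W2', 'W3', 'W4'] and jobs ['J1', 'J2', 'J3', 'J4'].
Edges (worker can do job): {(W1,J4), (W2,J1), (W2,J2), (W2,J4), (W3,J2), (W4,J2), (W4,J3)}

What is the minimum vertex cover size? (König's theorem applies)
Minimum vertex cover size = 4

By König's theorem: in bipartite graphs,
min vertex cover = max matching = 4

Maximum matching has size 4, so minimum vertex cover also has size 4.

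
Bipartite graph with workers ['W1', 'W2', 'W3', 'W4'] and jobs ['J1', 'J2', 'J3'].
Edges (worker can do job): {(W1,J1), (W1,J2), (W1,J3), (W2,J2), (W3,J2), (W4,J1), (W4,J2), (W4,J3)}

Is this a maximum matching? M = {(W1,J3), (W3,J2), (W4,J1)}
Yes, size 3 is maximum

Proposed matching has size 3.
Maximum matching size for this graph: 3.

This is a maximum matching.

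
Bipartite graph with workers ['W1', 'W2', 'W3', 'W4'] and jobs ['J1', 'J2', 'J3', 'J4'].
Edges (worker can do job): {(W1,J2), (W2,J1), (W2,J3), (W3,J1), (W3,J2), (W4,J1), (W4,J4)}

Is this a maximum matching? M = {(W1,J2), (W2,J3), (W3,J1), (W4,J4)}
Yes, size 4 is maximum

Proposed matching has size 4.
Maximum matching size for this graph: 4.

This is a maximum matching.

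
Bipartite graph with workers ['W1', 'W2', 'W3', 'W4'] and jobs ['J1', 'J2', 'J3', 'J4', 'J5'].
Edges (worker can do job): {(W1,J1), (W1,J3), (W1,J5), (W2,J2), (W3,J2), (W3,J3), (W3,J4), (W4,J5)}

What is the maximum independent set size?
Maximum independent set = 5

By König's theorem:
- Min vertex cover = Max matching = 4
- Max independent set = Total vertices - Min vertex cover
- Max independent set = 9 - 4 = 5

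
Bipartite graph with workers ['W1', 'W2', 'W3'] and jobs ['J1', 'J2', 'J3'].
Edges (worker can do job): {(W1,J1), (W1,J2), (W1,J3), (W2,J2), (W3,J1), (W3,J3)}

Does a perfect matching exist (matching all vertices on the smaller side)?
Yes, perfect matching exists (size 3)

Perfect matching: {(W1,J3), (W2,J2), (W3,J1)}
All 3 vertices on the smaller side are matched.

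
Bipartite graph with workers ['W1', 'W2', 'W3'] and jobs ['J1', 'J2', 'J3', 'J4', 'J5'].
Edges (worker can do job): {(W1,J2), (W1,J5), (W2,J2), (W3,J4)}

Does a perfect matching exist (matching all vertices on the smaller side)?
Yes, perfect matching exists (size 3)

Perfect matching: {(W1,J5), (W2,J2), (W3,J4)}
All 3 vertices on the smaller side are matched.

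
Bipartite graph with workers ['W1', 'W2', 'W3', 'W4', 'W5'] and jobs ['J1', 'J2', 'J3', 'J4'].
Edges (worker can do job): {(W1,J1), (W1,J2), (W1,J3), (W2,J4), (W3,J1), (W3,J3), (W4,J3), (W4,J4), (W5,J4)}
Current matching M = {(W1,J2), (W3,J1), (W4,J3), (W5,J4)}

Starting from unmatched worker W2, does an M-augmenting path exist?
No augmenting path from W2

Alternating search from W2 reaches jobs: {J4}.
Every reachable job is already matched in M, and following those matched edges back to workers exposes no further unvisited jobs.
No M-augmenting path from W2 exists.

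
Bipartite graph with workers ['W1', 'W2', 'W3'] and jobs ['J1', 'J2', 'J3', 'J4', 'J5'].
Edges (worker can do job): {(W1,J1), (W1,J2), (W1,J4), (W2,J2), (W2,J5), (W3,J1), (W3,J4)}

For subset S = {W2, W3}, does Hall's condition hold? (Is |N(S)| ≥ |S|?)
Yes: |N(S)| = 4, |S| = 2

Subset S = {W2, W3}
Neighbors N(S) = {J1, J2, J4, J5}

|N(S)| = 4, |S| = 2
Hall's condition: |N(S)| ≥ |S| is satisfied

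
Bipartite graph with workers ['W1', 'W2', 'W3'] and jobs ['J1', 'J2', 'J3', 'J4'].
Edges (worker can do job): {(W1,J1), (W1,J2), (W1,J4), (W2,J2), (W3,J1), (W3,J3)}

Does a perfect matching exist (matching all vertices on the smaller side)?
Yes, perfect matching exists (size 3)

Perfect matching: {(W1,J4), (W2,J2), (W3,J1)}
All 3 vertices on the smaller side are matched.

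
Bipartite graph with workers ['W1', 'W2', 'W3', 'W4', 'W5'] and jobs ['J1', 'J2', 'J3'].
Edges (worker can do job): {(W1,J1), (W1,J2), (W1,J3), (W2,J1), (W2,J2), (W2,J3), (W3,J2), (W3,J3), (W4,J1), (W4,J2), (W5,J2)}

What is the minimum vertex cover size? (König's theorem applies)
Minimum vertex cover size = 3

By König's theorem: in bipartite graphs,
min vertex cover = max matching = 3

Maximum matching has size 3, so minimum vertex cover also has size 3.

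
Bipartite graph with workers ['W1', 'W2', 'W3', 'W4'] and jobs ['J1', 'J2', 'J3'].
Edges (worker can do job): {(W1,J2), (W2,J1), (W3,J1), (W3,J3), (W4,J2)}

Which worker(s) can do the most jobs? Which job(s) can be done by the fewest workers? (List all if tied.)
Most versatile: W3 (2 jobs); Least covered: J3 (1 workers)

Worker degrees (jobs they can do): W1:1, W2:1, W3:2, W4:1
Job degrees (workers who can do it): J1:2, J2:2, J3:1

Maximum worker degree is 2, achieved by: W3
Minimum job degree is 1, achieved by: J3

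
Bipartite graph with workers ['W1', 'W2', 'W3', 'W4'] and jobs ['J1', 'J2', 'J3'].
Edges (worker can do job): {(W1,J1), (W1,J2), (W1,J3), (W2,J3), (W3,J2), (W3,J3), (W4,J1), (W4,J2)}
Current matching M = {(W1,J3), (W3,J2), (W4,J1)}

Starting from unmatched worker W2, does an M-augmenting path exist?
No augmenting path from W2

Alternating search from W2 reaches jobs: {J1, J2, J3}.
Every reachable job is already matched in M, and following those matched edges back to workers exposes no further unvisited jobs.
No M-augmenting path from W2 exists.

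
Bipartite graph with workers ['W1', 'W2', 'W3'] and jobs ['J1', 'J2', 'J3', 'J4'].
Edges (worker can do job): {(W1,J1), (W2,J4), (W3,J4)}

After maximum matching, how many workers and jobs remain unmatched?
Unmatched: 1 workers, 2 jobs

Maximum matching size: 2
Workers: 3 total, 2 matched, 1 unmatched
Jobs: 4 total, 2 matched, 2 unmatched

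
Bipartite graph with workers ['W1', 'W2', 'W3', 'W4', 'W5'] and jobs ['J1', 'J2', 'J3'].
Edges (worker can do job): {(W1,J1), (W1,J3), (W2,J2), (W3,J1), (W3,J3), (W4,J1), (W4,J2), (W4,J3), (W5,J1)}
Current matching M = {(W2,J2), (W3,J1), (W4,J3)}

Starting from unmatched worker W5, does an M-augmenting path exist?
No augmenting path from W5

Alternating search from W5 reaches jobs: {J1, J2, J3}.
Every reachable job is already matched in M, and following those matched edges back to workers exposes no further unvisited jobs.
No M-augmenting path from W5 exists.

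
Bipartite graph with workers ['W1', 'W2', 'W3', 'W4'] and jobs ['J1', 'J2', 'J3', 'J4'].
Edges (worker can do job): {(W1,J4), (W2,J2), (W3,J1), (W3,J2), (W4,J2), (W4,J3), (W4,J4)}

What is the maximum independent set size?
Maximum independent set = 4

By König's theorem:
- Min vertex cover = Max matching = 4
- Max independent set = Total vertices - Min vertex cover
- Max independent set = 8 - 4 = 4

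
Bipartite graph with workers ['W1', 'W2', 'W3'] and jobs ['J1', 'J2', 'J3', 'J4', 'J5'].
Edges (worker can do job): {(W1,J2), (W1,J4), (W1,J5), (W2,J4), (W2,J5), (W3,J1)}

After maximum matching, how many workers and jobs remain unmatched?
Unmatched: 0 workers, 2 jobs

Maximum matching size: 3
Workers: 3 total, 3 matched, 0 unmatched
Jobs: 5 total, 3 matched, 2 unmatched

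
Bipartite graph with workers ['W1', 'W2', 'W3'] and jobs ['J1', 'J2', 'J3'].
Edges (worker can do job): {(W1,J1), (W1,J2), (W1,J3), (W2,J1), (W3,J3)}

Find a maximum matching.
Matching: {(W1,J2), (W2,J1), (W3,J3)}

Maximum matching (size 3):
  W1 → J2
  W2 → J1
  W3 → J3

Each worker is assigned to at most one job, and each job to at most one worker.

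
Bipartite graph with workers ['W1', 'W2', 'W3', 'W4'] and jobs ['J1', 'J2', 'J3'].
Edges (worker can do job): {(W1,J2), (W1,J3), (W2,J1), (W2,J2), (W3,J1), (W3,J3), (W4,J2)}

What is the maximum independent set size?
Maximum independent set = 4

By König's theorem:
- Min vertex cover = Max matching = 3
- Max independent set = Total vertices - Min vertex cover
- Max independent set = 7 - 3 = 4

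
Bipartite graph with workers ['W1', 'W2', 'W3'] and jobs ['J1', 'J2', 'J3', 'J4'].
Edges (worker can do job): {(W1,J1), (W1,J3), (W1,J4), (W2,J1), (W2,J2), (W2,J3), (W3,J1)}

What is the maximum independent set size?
Maximum independent set = 4

By König's theorem:
- Min vertex cover = Max matching = 3
- Max independent set = Total vertices - Min vertex cover
- Max independent set = 7 - 3 = 4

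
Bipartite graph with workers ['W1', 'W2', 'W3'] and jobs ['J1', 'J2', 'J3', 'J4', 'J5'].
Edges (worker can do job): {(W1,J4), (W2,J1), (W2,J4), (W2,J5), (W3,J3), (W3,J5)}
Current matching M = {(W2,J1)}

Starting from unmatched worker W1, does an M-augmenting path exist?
Yes: W1 → J4

An M-augmenting path alternates non-matching / matching edges, starting and ending at unmatched vertices.
Path: W1 → J4
(J4 is unmatched in M, so the path is augmenting.)
Flipping edges along this path would increase |M| from 1 to 2.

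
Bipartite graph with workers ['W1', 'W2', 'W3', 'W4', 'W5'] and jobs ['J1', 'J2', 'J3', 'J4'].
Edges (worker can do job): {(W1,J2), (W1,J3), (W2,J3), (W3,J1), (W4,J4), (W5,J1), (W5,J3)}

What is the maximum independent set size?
Maximum independent set = 5

By König's theorem:
- Min vertex cover = Max matching = 4
- Max independent set = Total vertices - Min vertex cover
- Max independent set = 9 - 4 = 5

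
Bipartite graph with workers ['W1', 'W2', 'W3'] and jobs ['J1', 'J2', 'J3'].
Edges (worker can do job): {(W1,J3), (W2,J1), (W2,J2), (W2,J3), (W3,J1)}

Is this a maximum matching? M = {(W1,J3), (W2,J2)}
No, size 2 is not maximum

Proposed matching has size 2.
Maximum matching size for this graph: 3.

This is NOT maximum - can be improved to size 3.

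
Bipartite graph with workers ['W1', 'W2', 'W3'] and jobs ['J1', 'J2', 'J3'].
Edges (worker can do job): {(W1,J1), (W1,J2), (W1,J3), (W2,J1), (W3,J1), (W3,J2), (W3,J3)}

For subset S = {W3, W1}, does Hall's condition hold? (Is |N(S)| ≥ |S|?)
Yes: |N(S)| = 3, |S| = 2

Subset S = {W3, W1}
Neighbors N(S) = {J1, J2, J3}

|N(S)| = 3, |S| = 2
Hall's condition: |N(S)| ≥ |S| is satisfied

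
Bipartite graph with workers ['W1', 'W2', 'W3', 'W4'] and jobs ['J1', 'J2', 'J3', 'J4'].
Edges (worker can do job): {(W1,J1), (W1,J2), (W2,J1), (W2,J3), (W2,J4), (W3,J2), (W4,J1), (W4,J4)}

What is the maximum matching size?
Maximum matching size = 4

Maximum matching: {(W1,J1), (W2,J3), (W3,J2), (W4,J4)}
Size: 4

This assigns 4 workers to 4 distinct jobs.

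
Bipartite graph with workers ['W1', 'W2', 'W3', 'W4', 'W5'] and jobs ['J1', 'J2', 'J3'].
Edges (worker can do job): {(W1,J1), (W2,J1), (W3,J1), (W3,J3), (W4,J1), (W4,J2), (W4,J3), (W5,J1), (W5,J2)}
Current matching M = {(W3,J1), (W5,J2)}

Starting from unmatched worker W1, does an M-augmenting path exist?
Yes: W1 → J1 → W3 → J3

An M-augmenting path alternates non-matching / matching edges, starting and ending at unmatched vertices.
Path: W1 → J1 → W3 → J3
(J3 is unmatched in M, so the path is augmenting.)
Flipping edges along this path would increase |M| from 2 to 3.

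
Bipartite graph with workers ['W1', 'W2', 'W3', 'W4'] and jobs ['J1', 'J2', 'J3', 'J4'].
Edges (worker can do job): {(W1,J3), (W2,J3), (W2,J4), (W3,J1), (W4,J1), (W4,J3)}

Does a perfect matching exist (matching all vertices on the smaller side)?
No, maximum matching has size 3 < 4

Maximum matching has size 3, need 4 for perfect matching.
Unmatched workers: ['W3']
Unmatched jobs: ['J2']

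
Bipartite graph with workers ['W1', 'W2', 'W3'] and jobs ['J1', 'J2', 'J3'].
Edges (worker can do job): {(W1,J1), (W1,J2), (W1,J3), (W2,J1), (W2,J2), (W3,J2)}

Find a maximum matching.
Matching: {(W1,J3), (W2,J1), (W3,J2)}

Maximum matching (size 3):
  W1 → J3
  W2 → J1
  W3 → J2

Each worker is assigned to at most one job, and each job to at most one worker.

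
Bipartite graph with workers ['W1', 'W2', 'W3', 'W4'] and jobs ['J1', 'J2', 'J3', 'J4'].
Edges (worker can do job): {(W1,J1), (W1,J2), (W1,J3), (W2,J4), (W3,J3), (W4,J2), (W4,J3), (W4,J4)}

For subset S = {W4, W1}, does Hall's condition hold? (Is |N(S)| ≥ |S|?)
Yes: |N(S)| = 4, |S| = 2

Subset S = {W4, W1}
Neighbors N(S) = {J1, J2, J3, J4}

|N(S)| = 4, |S| = 2
Hall's condition: |N(S)| ≥ |S| is satisfied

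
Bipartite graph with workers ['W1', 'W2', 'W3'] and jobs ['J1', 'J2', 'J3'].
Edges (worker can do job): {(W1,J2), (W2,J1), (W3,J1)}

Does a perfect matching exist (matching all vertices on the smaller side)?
No, maximum matching has size 2 < 3

Maximum matching has size 2, need 3 for perfect matching.
Unmatched workers: ['W2']
Unmatched jobs: ['J3']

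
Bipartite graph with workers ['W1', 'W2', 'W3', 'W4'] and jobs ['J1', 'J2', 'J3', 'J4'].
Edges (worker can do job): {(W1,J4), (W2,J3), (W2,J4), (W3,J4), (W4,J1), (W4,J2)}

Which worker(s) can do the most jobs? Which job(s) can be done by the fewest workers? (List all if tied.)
Most versatile: W2, W4 (2 jobs); Least covered: J1, J2, J3 (1 workers)

Worker degrees (jobs they can do): W1:1, W2:2, W3:1, W4:2
Job degrees (workers who can do it): J1:1, J2:1, J3:1, J4:3

Maximum worker degree is 2, achieved by: W2, W4
Minimum job degree is 1, achieved by: J1, J2, J3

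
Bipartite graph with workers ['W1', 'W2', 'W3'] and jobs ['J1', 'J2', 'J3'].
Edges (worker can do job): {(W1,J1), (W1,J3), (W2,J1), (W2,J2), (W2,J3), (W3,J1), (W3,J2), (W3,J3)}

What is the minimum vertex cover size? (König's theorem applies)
Minimum vertex cover size = 3

By König's theorem: in bipartite graphs,
min vertex cover = max matching = 3

Maximum matching has size 3, so minimum vertex cover also has size 3.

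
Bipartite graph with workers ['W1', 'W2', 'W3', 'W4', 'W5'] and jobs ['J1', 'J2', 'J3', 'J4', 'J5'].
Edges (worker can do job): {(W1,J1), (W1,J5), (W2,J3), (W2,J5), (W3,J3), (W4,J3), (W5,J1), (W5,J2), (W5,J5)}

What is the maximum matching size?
Maximum matching size = 4

Maximum matching: {(W1,J1), (W2,J5), (W3,J3), (W5,J2)}
Size: 4

This assigns 4 workers to 4 distinct jobs.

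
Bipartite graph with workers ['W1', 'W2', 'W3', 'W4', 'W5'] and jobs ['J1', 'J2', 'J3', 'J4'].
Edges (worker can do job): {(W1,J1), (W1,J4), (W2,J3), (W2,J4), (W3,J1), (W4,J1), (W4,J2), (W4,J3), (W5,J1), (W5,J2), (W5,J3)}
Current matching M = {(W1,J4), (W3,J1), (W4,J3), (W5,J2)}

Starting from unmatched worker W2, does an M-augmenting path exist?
No augmenting path from W2

Alternating search from W2 reaches jobs: {J1, J2, J3, J4}.
Every reachable job is already matched in M, and following those matched edges back to workers exposes no further unvisited jobs.
No M-augmenting path from W2 exists.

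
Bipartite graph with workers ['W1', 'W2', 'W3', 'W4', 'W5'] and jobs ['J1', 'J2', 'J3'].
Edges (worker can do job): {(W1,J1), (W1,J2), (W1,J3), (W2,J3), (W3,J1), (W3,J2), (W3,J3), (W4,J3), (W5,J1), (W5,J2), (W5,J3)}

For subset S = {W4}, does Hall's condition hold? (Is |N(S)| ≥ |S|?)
Yes: |N(S)| = 1, |S| = 1

Subset S = {W4}
Neighbors N(S) = {J3}

|N(S)| = 1, |S| = 1
Hall's condition: |N(S)| ≥ |S| is satisfied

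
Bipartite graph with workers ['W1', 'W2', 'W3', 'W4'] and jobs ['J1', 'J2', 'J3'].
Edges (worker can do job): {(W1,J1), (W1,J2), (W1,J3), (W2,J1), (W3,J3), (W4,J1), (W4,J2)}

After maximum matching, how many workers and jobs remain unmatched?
Unmatched: 1 workers, 0 jobs

Maximum matching size: 3
Workers: 4 total, 3 matched, 1 unmatched
Jobs: 3 total, 3 matched, 0 unmatched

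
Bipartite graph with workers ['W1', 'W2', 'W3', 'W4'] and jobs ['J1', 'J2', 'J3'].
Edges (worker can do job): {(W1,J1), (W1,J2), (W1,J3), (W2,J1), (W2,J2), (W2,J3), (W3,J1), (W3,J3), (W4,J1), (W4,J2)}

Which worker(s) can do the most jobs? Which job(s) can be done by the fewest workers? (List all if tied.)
Most versatile: W1, W2 (3 jobs); Least covered: J2, J3 (3 workers)

Worker degrees (jobs they can do): W1:3, W2:3, W3:2, W4:2
Job degrees (workers who can do it): J1:4, J2:3, J3:3

Maximum worker degree is 3, achieved by: W1, W2
Minimum job degree is 3, achieved by: J2, J3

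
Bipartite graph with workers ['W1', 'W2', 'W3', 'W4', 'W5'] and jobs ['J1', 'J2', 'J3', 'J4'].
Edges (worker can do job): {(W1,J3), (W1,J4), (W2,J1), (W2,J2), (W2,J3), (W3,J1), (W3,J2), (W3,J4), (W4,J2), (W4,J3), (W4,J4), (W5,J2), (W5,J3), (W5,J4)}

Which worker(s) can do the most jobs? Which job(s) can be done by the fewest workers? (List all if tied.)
Most versatile: W2, W3, W4, W5 (3 jobs); Least covered: J1 (2 workers)

Worker degrees (jobs they can do): W1:2, W2:3, W3:3, W4:3, W5:3
Job degrees (workers who can do it): J1:2, J2:4, J3:4, J4:4

Maximum worker degree is 3, achieved by: W2, W3, W4, W5
Minimum job degree is 2, achieved by: J1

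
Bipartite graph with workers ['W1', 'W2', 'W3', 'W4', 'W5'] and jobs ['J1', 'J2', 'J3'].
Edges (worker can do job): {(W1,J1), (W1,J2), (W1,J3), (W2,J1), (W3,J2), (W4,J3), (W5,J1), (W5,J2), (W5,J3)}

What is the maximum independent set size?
Maximum independent set = 5

By König's theorem:
- Min vertex cover = Max matching = 3
- Max independent set = Total vertices - Min vertex cover
- Max independent set = 8 - 3 = 5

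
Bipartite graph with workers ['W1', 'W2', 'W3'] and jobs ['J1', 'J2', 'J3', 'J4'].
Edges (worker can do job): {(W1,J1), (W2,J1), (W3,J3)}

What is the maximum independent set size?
Maximum independent set = 5

By König's theorem:
- Min vertex cover = Max matching = 2
- Max independent set = Total vertices - Min vertex cover
- Max independent set = 7 - 2 = 5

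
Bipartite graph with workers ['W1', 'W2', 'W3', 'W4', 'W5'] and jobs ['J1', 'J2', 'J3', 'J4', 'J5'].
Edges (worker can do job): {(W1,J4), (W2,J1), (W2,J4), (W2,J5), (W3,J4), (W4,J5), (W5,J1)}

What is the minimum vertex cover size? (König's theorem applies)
Minimum vertex cover size = 3

By König's theorem: in bipartite graphs,
min vertex cover = max matching = 3

Maximum matching has size 3, so minimum vertex cover also has size 3.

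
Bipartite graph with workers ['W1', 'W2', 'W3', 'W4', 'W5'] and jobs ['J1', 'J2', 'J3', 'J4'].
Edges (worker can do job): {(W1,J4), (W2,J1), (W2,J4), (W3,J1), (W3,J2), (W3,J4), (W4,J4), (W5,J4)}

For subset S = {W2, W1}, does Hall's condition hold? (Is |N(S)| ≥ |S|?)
Yes: |N(S)| = 2, |S| = 2

Subset S = {W2, W1}
Neighbors N(S) = {J1, J4}

|N(S)| = 2, |S| = 2
Hall's condition: |N(S)| ≥ |S| is satisfied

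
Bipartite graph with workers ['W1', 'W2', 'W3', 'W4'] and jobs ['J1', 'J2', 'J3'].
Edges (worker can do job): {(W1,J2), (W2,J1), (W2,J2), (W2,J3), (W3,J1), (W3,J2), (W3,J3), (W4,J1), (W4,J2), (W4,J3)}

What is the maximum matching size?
Maximum matching size = 3

Maximum matching: {(W1,J2), (W3,J1), (W4,J3)}
Size: 3

This assigns 3 workers to 3 distinct jobs.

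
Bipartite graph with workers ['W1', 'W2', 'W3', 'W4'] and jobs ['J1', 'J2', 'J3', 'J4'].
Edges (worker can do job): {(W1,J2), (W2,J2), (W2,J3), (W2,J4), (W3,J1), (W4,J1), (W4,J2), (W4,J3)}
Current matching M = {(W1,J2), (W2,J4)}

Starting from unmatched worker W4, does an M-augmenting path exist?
Yes: W4 → J1

An M-augmenting path alternates non-matching / matching edges, starting and ending at unmatched vertices.
Path: W4 → J1
(J1 is unmatched in M, so the path is augmenting.)
Flipping edges along this path would increase |M| from 2 to 3.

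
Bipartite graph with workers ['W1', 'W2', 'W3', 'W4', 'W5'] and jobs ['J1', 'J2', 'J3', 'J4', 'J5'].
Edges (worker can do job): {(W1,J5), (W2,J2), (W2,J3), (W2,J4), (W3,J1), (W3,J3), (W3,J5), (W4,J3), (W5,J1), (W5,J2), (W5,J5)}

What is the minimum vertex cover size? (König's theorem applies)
Minimum vertex cover size = 5

By König's theorem: in bipartite graphs,
min vertex cover = max matching = 5

Maximum matching has size 5, so minimum vertex cover also has size 5.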